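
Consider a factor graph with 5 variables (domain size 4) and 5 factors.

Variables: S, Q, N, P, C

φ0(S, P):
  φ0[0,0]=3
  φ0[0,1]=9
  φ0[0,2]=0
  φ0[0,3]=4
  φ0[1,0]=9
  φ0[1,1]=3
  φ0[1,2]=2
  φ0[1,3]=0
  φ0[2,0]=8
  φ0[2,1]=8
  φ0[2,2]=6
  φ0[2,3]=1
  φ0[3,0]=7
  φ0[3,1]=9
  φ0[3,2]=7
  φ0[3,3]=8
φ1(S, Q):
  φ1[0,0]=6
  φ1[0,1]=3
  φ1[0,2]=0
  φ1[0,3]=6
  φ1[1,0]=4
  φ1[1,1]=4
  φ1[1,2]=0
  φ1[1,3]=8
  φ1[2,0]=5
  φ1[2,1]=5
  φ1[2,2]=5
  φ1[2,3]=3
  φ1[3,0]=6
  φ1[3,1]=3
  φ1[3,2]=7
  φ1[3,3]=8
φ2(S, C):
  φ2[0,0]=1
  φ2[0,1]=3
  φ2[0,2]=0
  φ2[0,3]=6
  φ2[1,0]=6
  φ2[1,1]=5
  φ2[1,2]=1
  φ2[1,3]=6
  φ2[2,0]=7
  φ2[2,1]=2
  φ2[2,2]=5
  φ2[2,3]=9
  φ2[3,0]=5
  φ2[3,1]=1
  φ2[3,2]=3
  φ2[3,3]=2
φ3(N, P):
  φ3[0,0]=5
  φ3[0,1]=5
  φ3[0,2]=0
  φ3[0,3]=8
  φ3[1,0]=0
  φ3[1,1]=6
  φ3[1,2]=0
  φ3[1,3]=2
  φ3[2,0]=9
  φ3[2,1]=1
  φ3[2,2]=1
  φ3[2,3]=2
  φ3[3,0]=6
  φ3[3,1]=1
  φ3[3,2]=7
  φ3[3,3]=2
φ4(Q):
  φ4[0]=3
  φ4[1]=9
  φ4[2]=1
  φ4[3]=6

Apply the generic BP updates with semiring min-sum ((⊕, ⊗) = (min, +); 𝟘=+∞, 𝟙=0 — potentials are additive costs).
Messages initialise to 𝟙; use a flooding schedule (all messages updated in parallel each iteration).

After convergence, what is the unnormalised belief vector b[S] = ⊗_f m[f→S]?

b[S] = [1, 4, 11, 16]

init: all messages = 𝟙 over 4 values
r1 m[φ0→S] = [0, 0, 1, 7]
r1 m[φ0→P] = [3, 3, 0, 0]
r1 m[φ1→S] = [0, 0, 3, 3]
r1 m[φ1→Q] = [4, 3, 0, 3]
r1 m[φ2→S] = [0, 1, 2, 1]
r1 m[φ2→C] = [1, 1, 0, 2]
r1 m[φ3→N] = [0, 0, 1, 1]
r1 m[φ3→P] = [0, 1, 0, 2]
r1 m[φ4→Q] = [3, 9, 1, 6]
r1 m[S→φ0] = [0, 0, 0, 0]
r1 m[S→φ1] = [0, 0, 0, 0]
r1 m[S→φ2] = [0, 0, 0, 0]
r1 m[Q→φ1] = [0, 0, 0, 0]
r1 m[Q→φ4] = [0, 0, 0, 0]
r1 m[N→φ3] = [0, 0, 0, 0]
r1 m[P→φ0] = [0, 0, 0, 0]
r1 m[P→φ3] = [0, 0, 0, 0]
r1 m[C→φ2] = [0, 0, 0, 0]
r2 m[φ0→S] = [0, 0, 1, 7]
r2 m[φ0→P] = [3, 3, 0, 0]
r2 m[φ1→S] = [0, 0, 3, 3]
r2 m[φ1→Q] = [4, 3, 0, 3]
r2 m[φ2→S] = [0, 1, 2, 1]
r2 m[φ2→C] = [1, 1, 0, 2]
r2 m[φ3→N] = [0, 0, 1, 1]
r2 m[φ3→P] = [0, 1, 0, 2]
r2 m[φ4→Q] = [3, 9, 1, 6]
r2 m[S→φ0] = [0, 1, 5, 4]
r2 m[S→φ1] = [0, 1, 3, 8]
r2 m[S→φ2] = [0, 0, 4, 10]
r2 m[Q→φ1] = [3, 9, 1, 6]
r2 m[Q→φ4] = [4, 3, 0, 3]
r2 m[N→φ3] = [0, 0, 0, 0]
r2 m[P→φ0] = [0, 1, 0, 2]
r2 m[P→φ3] = [3, 3, 0, 0]
r2 m[C→φ2] = [0, 0, 0, 0]
r3 m[φ0→S] = [0, 2, 3, 7]
r3 m[φ0→P] = [3, 4, 0, 1]
r3 m[φ1→S] = [1, 1, 6, 8]
r3 m[φ1→Q] = [5, 3, 0, 6]
r3 m[φ2→S] = [0, 1, 2, 1]
r3 m[φ2→C] = [1, 3, 0, 6]
r3 m[φ3→N] = [0, 0, 1, 2]
r3 m[φ3→P] = [0, 1, 0, 2]
r3 m[φ4→Q] = [3, 9, 1, 6]
r3 m[S→φ0] = [0, 1, 5, 4]
r3 m[S→φ1] = [0, 1, 3, 8]
r3 m[S→φ2] = [0, 0, 4, 10]
r3 m[Q→φ1] = [3, 9, 1, 6]
r3 m[Q→φ4] = [4, 3, 0, 3]
r3 m[N→φ3] = [0, 0, 0, 0]
r3 m[P→φ0] = [0, 1, 0, 2]
r3 m[P→φ3] = [3, 3, 0, 0]
r3 m[C→φ2] = [0, 0, 0, 0]
r4 m[φ0→S] = [0, 2, 3, 7]
r4 m[φ0→P] = [3, 4, 0, 1]
r4 m[φ1→S] = [1, 1, 6, 8]
r4 m[φ1→Q] = [5, 3, 0, 6]
r4 m[φ2→S] = [0, 1, 2, 1]
r4 m[φ2→C] = [1, 3, 0, 6]
r4 m[φ3→N] = [0, 0, 1, 2]
r4 m[φ3→P] = [0, 1, 0, 2]
r4 m[φ4→Q] = [3, 9, 1, 6]
r4 m[S→φ0] = [1, 2, 8, 9]
r4 m[S→φ1] = [0, 3, 5, 8]
r4 m[S→φ2] = [1, 3, 9, 15]
r4 m[Q→φ1] = [3, 9, 1, 6]
r4 m[Q→φ4] = [5, 3, 0, 6]
r4 m[N→φ3] = [0, 0, 0, 0]
r4 m[P→φ0] = [0, 1, 0, 2]
r4 m[P→φ3] = [3, 4, 0, 1]
r4 m[C→φ2] = [0, 0, 0, 0]
r5 m[φ0→S] = [0, 2, 3, 7]
r5 m[φ0→P] = [4, 5, 1, 2]
r5 m[φ1→S] = [1, 1, 6, 8]
r5 m[φ1→Q] = [6, 3, 0, 6]
r5 m[φ2→S] = [0, 1, 2, 1]
r5 m[φ2→C] = [2, 4, 1, 7]
r5 m[φ3→N] = [0, 0, 1, 3]
r5 m[φ3→P] = [0, 1, 0, 2]
r5 m[φ4→Q] = [3, 9, 1, 6]
r5 m[S→φ0] = [1, 2, 8, 9]
r5 m[S→φ1] = [0, 3, 5, 8]
r5 m[S→φ2] = [1, 3, 9, 15]
r5 m[Q→φ1] = [3, 9, 1, 6]
r5 m[Q→φ4] = [5, 3, 0, 6]
r5 m[N→φ3] = [0, 0, 0, 0]
r5 m[P→φ0] = [0, 1, 0, 2]
r5 m[P→φ3] = [3, 4, 0, 1]
r5 m[C→φ2] = [0, 0, 0, 0]
r6 m[φ0→S] = [0, 2, 3, 7]
r6 m[φ0→P] = [4, 5, 1, 2]
r6 m[φ1→S] = [1, 1, 6, 8]
r6 m[φ1→Q] = [6, 3, 0, 6]
r6 m[φ2→S] = [0, 1, 2, 1]
r6 m[φ2→C] = [2, 4, 1, 7]
r6 m[φ3→N] = [0, 0, 1, 3]
r6 m[φ3→P] = [0, 1, 0, 2]
r6 m[φ4→Q] = [3, 9, 1, 6]
r6 m[S→φ0] = [1, 2, 8, 9]
r6 m[S→φ1] = [0, 3, 5, 8]
r6 m[S→φ2] = [1, 3, 9, 15]
r6 m[Q→φ1] = [3, 9, 1, 6]
r6 m[Q→φ4] = [6, 3, 0, 6]
r6 m[N→φ3] = [0, 0, 0, 0]
r6 m[P→φ0] = [0, 1, 0, 2]
r6 m[P→φ3] = [4, 5, 1, 2]
r6 m[C→φ2] = [0, 0, 0, 0]
r7 m[φ0→S] = [0, 2, 3, 7]
r7 m[φ0→P] = [4, 5, 1, 2]
r7 m[φ1→S] = [1, 1, 6, 8]
r7 m[φ1→Q] = [6, 3, 0, 6]
r7 m[φ2→S] = [0, 1, 2, 1]
r7 m[φ2→C] = [2, 4, 1, 7]
r7 m[φ3→N] = [1, 1, 2, 4]
r7 m[φ3→P] = [0, 1, 0, 2]
r7 m[φ4→Q] = [3, 9, 1, 6]
r7 m[S→φ0] = [1, 2, 8, 9]
r7 m[S→φ1] = [0, 3, 5, 8]
r7 m[S→φ2] = [1, 3, 9, 15]
r7 m[Q→φ1] = [3, 9, 1, 6]
r7 m[Q→φ4] = [6, 3, 0, 6]
r7 m[N→φ3] = [0, 0, 0, 0]
r7 m[P→φ0] = [0, 1, 0, 2]
r7 m[P→φ3] = [4, 5, 1, 2]
r7 m[C→φ2] = [0, 0, 0, 0]
r8 m[φ0→S] = [0, 2, 3, 7]
r8 m[φ0→P] = [4, 5, 1, 2]
r8 m[φ1→S] = [1, 1, 6, 8]
r8 m[φ1→Q] = [6, 3, 0, 6]
r8 m[φ2→S] = [0, 1, 2, 1]
r8 m[φ2→C] = [2, 4, 1, 7]
r8 m[φ3→N] = [1, 1, 2, 4]
r8 m[φ3→P] = [0, 1, 0, 2]
r8 m[φ4→Q] = [3, 9, 1, 6]
r8 m[S→φ0] = [1, 2, 8, 9]
r8 m[S→φ1] = [0, 3, 5, 8]
r8 m[S→φ2] = [1, 3, 9, 15]
r8 m[Q→φ1] = [3, 9, 1, 6]
r8 m[Q→φ4] = [6, 3, 0, 6]
r8 m[N→φ3] = [0, 0, 0, 0]
r8 m[P→φ0] = [0, 1, 0, 2]
r8 m[P→φ3] = [4, 5, 1, 2]
r8 m[C→φ2] = [0, 0, 0, 0]
fixed point reached at round 8
b[S] = ⊗ incoming = [1, 4, 11, 16]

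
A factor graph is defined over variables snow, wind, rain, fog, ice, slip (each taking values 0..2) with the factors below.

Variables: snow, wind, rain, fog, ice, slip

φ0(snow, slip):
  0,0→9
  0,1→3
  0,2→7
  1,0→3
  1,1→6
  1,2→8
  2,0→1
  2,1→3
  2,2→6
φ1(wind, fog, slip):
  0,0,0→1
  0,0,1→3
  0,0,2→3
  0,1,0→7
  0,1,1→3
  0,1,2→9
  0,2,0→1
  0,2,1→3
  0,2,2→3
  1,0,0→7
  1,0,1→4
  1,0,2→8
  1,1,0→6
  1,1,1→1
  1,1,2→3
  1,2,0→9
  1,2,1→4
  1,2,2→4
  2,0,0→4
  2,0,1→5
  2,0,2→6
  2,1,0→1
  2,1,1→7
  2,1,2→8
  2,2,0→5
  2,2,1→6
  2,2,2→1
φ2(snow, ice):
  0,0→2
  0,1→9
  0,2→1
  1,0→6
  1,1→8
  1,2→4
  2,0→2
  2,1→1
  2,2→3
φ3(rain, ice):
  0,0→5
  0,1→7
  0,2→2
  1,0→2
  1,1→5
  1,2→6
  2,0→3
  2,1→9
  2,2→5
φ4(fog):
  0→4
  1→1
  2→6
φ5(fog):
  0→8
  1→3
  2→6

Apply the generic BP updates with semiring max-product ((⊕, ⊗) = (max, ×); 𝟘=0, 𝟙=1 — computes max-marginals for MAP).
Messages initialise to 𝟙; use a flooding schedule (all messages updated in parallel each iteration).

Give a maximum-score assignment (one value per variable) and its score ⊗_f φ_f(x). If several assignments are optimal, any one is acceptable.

init: all messages = 𝟙 over 3 values
r1 m[φ0→snow] = [9, 8, 6]
r1 m[φ0→slip] = [9, 6, 8]
r1 m[φ1→wind] = [9, 9, 8]
r1 m[φ1→fog] = [8, 9, 9]
r1 m[φ1→slip] = [9, 7, 9]
r1 m[φ2→snow] = [9, 8, 3]
r1 m[φ2→ice] = [6, 9, 4]
r1 m[φ3→rain] = [7, 6, 9]
r1 m[φ3→ice] = [5, 9, 6]
r1 m[φ4→fog] = [4, 1, 6]
r1 m[φ5→fog] = [8, 3, 6]
r1 m[snow→φ0] = [1, 1, 1]
r1 m[snow→φ2] = [1, 1, 1]
r1 m[wind→φ1] = [1, 1, 1]
r1 m[rain→φ3] = [1, 1, 1]
r1 m[fog→φ1] = [1, 1, 1]
r1 m[fog→φ4] = [1, 1, 1]
r1 m[fog→φ5] = [1, 1, 1]
r1 m[ice→φ2] = [1, 1, 1]
r1 m[ice→φ3] = [1, 1, 1]
r1 m[slip→φ0] = [1, 1, 1]
r1 m[slip→φ1] = [1, 1, 1]
r2 m[φ0→snow] = [9, 8, 6]
r2 m[φ0→slip] = [9, 6, 8]
r2 m[φ1→wind] = [9, 9, 8]
r2 m[φ1→fog] = [8, 9, 9]
r2 m[φ1→slip] = [9, 7, 9]
r2 m[φ2→snow] = [9, 8, 3]
r2 m[φ2→ice] = [6, 9, 4]
r2 m[φ3→rain] = [7, 6, 9]
r2 m[φ3→ice] = [5, 9, 6]
r2 m[φ4→fog] = [4, 1, 6]
r2 m[φ5→fog] = [8, 3, 6]
r2 m[snow→φ0] = [9, 8, 3]
r2 m[snow→φ2] = [9, 8, 6]
r2 m[wind→φ1] = [1, 1, 1]
r2 m[rain→φ3] = [1, 1, 1]
r2 m[fog→φ1] = [32, 3, 36]
r2 m[fog→φ4] = [64, 27, 54]
r2 m[fog→φ5] = [32, 9, 54]
r2 m[ice→φ2] = [5, 9, 6]
r2 m[ice→φ3] = [6, 9, 4]
r2 m[slip→φ0] = [9, 7, 9]
r2 m[slip→φ1] = [9, 6, 8]
r3 m[φ0→snow] = [81, 72, 54]
r3 m[φ0→slip] = [81, 48, 64]
r3 m[φ1→wind] = [864, 2916, 1620]
r3 m[φ1→fog] = [64, 72, 81]
r3 m[φ1→slip] = [324, 216, 256]
r3 m[φ2→snow] = [81, 72, 18]
r3 m[φ2→ice] = [48, 81, 32]
r3 m[φ3→rain] = [63, 45, 81]
r3 m[φ3→ice] = [5, 9, 6]
r3 m[φ4→fog] = [4, 1, 6]
r3 m[φ5→fog] = [8, 3, 6]
r3 m[snow→φ0] = [9, 8, 3]
r3 m[snow→φ2] = [9, 8, 6]
r3 m[wind→φ1] = [1, 1, 1]
r3 m[rain→φ3] = [1, 1, 1]
r3 m[fog→φ1] = [32, 3, 36]
r3 m[fog→φ4] = [64, 27, 54]
r3 m[fog→φ5] = [32, 9, 54]
r3 m[ice→φ2] = [5, 9, 6]
r3 m[ice→φ3] = [6, 9, 4]
r3 m[slip→φ0] = [9, 7, 9]
r3 m[slip→φ1] = [9, 6, 8]
r4 m[φ0→snow] = [81, 72, 54]
r4 m[φ0→slip] = [81, 48, 64]
r4 m[φ1→wind] = [864, 2916, 1620]
r4 m[φ1→fog] = [64, 72, 81]
r4 m[φ1→slip] = [324, 216, 256]
r4 m[φ2→snow] = [81, 72, 18]
r4 m[φ2→ice] = [48, 81, 32]
r4 m[φ3→rain] = [63, 45, 81]
r4 m[φ3→ice] = [5, 9, 6]
r4 m[φ4→fog] = [4, 1, 6]
r4 m[φ5→fog] = [8, 3, 6]
r4 m[snow→φ0] = [81, 72, 18]
r4 m[snow→φ2] = [81, 72, 54]
r4 m[wind→φ1] = [1, 1, 1]
r4 m[rain→φ3] = [1, 1, 1]
r4 m[fog→φ1] = [32, 3, 36]
r4 m[fog→φ4] = [512, 216, 486]
r4 m[fog→φ5] = [256, 72, 486]
r4 m[ice→φ2] = [5, 9, 6]
r4 m[ice→φ3] = [48, 81, 32]
r4 m[slip→φ0] = [324, 216, 256]
r4 m[slip→φ1] = [81, 48, 64]
r5 m[φ0→snow] = [2916, 2048, 1536]
r5 m[φ0→slip] = [729, 432, 576]
r5 m[φ1→wind] = [6912, 26244, 14580]
r5 m[φ1→fog] = [567, 576, 729]
r5 m[φ1→slip] = [324, 216, 256]
r5 m[φ2→snow] = [81, 72, 18]
r5 m[φ2→ice] = [432, 729, 288]
r5 m[φ3→rain] = [567, 405, 729]
r5 m[φ3→ice] = [5, 9, 6]
r5 m[φ4→fog] = [4, 1, 6]
r5 m[φ5→fog] = [8, 3, 6]
r5 m[snow→φ0] = [81, 72, 18]
r5 m[snow→φ2] = [81, 72, 54]
r5 m[wind→φ1] = [1, 1, 1]
r5 m[rain→φ3] = [1, 1, 1]
r5 m[fog→φ1] = [32, 3, 36]
r5 m[fog→φ4] = [512, 216, 486]
r5 m[fog→φ5] = [256, 72, 486]
r5 m[ice→φ2] = [5, 9, 6]
r5 m[ice→φ3] = [48, 81, 32]
r5 m[slip→φ0] = [324, 216, 256]
r5 m[slip→φ1] = [81, 48, 64]
r6 m[φ0→snow] = [2916, 2048, 1536]
r6 m[φ0→slip] = [729, 432, 576]
r6 m[φ1→wind] = [6912, 26244, 14580]
r6 m[φ1→fog] = [567, 576, 729]
r6 m[φ1→slip] = [324, 216, 256]
r6 m[φ2→snow] = [81, 72, 18]
r6 m[φ2→ice] = [432, 729, 288]
r6 m[φ3→rain] = [567, 405, 729]
r6 m[φ3→ice] = [5, 9, 6]
r6 m[φ4→fog] = [4, 1, 6]
r6 m[φ5→fog] = [8, 3, 6]
r6 m[snow→φ0] = [81, 72, 18]
r6 m[snow→φ2] = [2916, 2048, 1536]
r6 m[wind→φ1] = [1, 1, 1]
r6 m[rain→φ3] = [1, 1, 1]
r6 m[fog→φ1] = [32, 3, 36]
r6 m[fog→φ4] = [4536, 1728, 4374]
r6 m[fog→φ5] = [2268, 576, 4374]
r6 m[ice→φ2] = [5, 9, 6]
r6 m[ice→φ3] = [432, 729, 288]
r6 m[slip→φ0] = [324, 216, 256]
r6 m[slip→φ1] = [729, 432, 576]
r7 m[φ0→snow] = [2916, 2048, 1536]
r7 m[φ0→slip] = [729, 432, 576]
r7 m[φ1→wind] = [62208, 236196, 131220]
r7 m[φ1→fog] = [5103, 5184, 6561]
r7 m[φ1→slip] = [324, 216, 256]
r7 m[φ2→snow] = [81, 72, 18]
r7 m[φ2→ice] = [12288, 26244, 8192]
r7 m[φ3→rain] = [5103, 3645, 6561]
r7 m[φ3→ice] = [5, 9, 6]
r7 m[φ4→fog] = [4, 1, 6]
r7 m[φ5→fog] = [8, 3, 6]
r7 m[snow→φ0] = [81, 72, 18]
r7 m[snow→φ2] = [2916, 2048, 1536]
r7 m[wind→φ1] = [1, 1, 1]
r7 m[rain→φ3] = [1, 1, 1]
r7 m[fog→φ1] = [32, 3, 36]
r7 m[fog→φ4] = [4536, 1728, 4374]
r7 m[fog→φ5] = [2268, 576, 4374]
r7 m[ice→φ2] = [5, 9, 6]
r7 m[ice→φ3] = [432, 729, 288]
r7 m[slip→φ0] = [324, 216, 256]
r7 m[slip→φ1] = [729, 432, 576]
r8 m[φ0→snow] = [2916, 2048, 1536]
r8 m[φ0→slip] = [729, 432, 576]
r8 m[φ1→wind] = [62208, 236196, 131220]
r8 m[φ1→fog] = [5103, 5184, 6561]
r8 m[φ1→slip] = [324, 216, 256]
r8 m[φ2→snow] = [81, 72, 18]
r8 m[φ2→ice] = [12288, 26244, 8192]
r8 m[φ3→rain] = [5103, 3645, 6561]
r8 m[φ3→ice] = [5, 9, 6]
r8 m[φ4→fog] = [4, 1, 6]
r8 m[φ5→fog] = [8, 3, 6]
r8 m[snow→φ0] = [81, 72, 18]
r8 m[snow→φ2] = [2916, 2048, 1536]
r8 m[wind→φ1] = [1, 1, 1]
r8 m[rain→φ3] = [1, 1, 1]
r8 m[fog→φ1] = [32, 3, 36]
r8 m[fog→φ4] = [40824, 15552, 39366]
r8 m[fog→φ5] = [20412, 5184, 39366]
r8 m[ice→φ2] = [5, 9, 6]
r8 m[ice→φ3] = [12288, 26244, 8192]
r8 m[slip→φ0] = [324, 216, 256]
r8 m[slip→φ1] = [729, 432, 576]
r9 m[φ0→snow] = [2916, 2048, 1536]
r9 m[φ0→slip] = [729, 432, 576]
r9 m[φ1→wind] = [62208, 236196, 131220]
r9 m[φ1→fog] = [5103, 5184, 6561]
r9 m[φ1→slip] = [324, 216, 256]
r9 m[φ2→snow] = [81, 72, 18]
r9 m[φ2→ice] = [12288, 26244, 8192]
r9 m[φ3→rain] = [183708, 131220, 236196]
r9 m[φ3→ice] = [5, 9, 6]
r9 m[φ4→fog] = [4, 1, 6]
r9 m[φ5→fog] = [8, 3, 6]
r9 m[snow→φ0] = [81, 72, 18]
r9 m[snow→φ2] = [2916, 2048, 1536]
r9 m[wind→φ1] = [1, 1, 1]
r9 m[rain→φ3] = [1, 1, 1]
r9 m[fog→φ1] = [32, 3, 36]
r9 m[fog→φ4] = [40824, 15552, 39366]
r9 m[fog→φ5] = [20412, 5184, 39366]
r9 m[ice→φ2] = [5, 9, 6]
r9 m[ice→φ3] = [12288, 26244, 8192]
r9 m[slip→φ0] = [324, 216, 256]
r9 m[slip→φ1] = [729, 432, 576]
r10 m[φ0→snow] = [2916, 2048, 1536]
r10 m[φ0→slip] = [729, 432, 576]
r10 m[φ1→wind] = [62208, 236196, 131220]
r10 m[φ1→fog] = [5103, 5184, 6561]
r10 m[φ1→slip] = [324, 216, 256]
r10 m[φ2→snow] = [81, 72, 18]
r10 m[φ2→ice] = [12288, 26244, 8192]
r10 m[φ3→rain] = [183708, 131220, 236196]
r10 m[φ3→ice] = [5, 9, 6]
r10 m[φ4→fog] = [4, 1, 6]
r10 m[φ5→fog] = [8, 3, 6]
r10 m[snow→φ0] = [81, 72, 18]
r10 m[snow→φ2] = [2916, 2048, 1536]
r10 m[wind→φ1] = [1, 1, 1]
r10 m[rain→φ3] = [1, 1, 1]
r10 m[fog→φ1] = [32, 3, 36]
r10 m[fog→φ4] = [40824, 15552, 39366]
r10 m[fog→φ5] = [20412, 5184, 39366]
r10 m[ice→φ2] = [5, 9, 6]
r10 m[ice→φ3] = [12288, 26244, 8192]
r10 m[slip→φ0] = [324, 216, 256]
r10 m[slip→φ1] = [729, 432, 576]
fixed point reached at round 10
traceback from snow: (snow=0, wind=1, rain=2, fog=2, ice=1, slip=0), score=236196

assignment: (snow=0, wind=1, rain=2, fog=2, ice=1, slip=0); score = 236196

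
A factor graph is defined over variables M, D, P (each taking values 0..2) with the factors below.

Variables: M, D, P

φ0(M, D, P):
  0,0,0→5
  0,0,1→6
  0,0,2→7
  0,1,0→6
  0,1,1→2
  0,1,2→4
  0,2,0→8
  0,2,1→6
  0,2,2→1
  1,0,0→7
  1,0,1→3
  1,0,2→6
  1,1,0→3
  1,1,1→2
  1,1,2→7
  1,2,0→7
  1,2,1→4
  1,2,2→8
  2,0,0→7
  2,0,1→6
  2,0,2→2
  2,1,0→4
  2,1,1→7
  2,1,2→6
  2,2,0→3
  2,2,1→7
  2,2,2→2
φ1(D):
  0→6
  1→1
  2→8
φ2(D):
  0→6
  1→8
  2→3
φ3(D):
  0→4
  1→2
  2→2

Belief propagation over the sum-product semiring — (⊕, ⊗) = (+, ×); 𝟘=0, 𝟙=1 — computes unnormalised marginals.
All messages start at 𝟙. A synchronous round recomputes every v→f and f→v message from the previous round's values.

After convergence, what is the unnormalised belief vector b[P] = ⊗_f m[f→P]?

b[P] = [3808, 3152, 2960]

init: all messages = 𝟙 over 3 values
r1 m[φ0→M] = [45, 47, 44]
r1 m[φ0→D] = [49, 41, 46]
r1 m[φ0→P] = [50, 43, 43]
r1 m[φ1→D] = [6, 1, 8]
r1 m[φ2→D] = [6, 8, 3]
r1 m[φ3→D] = [4, 2, 2]
r1 m[M→φ0] = [1, 1, 1]
r1 m[D→φ0] = [1, 1, 1]
r1 m[D→φ1] = [1, 1, 1]
r1 m[D→φ2] = [1, 1, 1]
r1 m[D→φ3] = [1, 1, 1]
r1 m[P→φ0] = [1, 1, 1]
r2 m[φ0→M] = [45, 47, 44]
r2 m[φ0→D] = [49, 41, 46]
r2 m[φ0→P] = [50, 43, 43]
r2 m[φ1→D] = [6, 1, 8]
r2 m[φ2→D] = [6, 8, 3]
r2 m[φ3→D] = [4, 2, 2]
r2 m[M→φ0] = [1, 1, 1]
r2 m[D→φ0] = [144, 16, 48]
r2 m[D→φ1] = [1176, 656, 276]
r2 m[D→φ2] = [1176, 82, 736]
r2 m[D→φ3] = [1764, 328, 1104]
r2 m[P→φ0] = [1, 1, 1]
r3 m[φ0→M] = [3504, 3408, 3008]
r3 m[φ0→D] = [49, 41, 46]
r3 m[φ0→P] = [3808, 3152, 2960]
r3 m[φ1→D] = [6, 1, 8]
r3 m[φ2→D] = [6, 8, 3]
r3 m[φ3→D] = [4, 2, 2]
r3 m[M→φ0] = [1, 1, 1]
r3 m[D→φ0] = [144, 16, 48]
r3 m[D→φ1] = [1176, 656, 276]
r3 m[D→φ2] = [1176, 82, 736]
r3 m[D→φ3] = [1764, 328, 1104]
r3 m[P→φ0] = [1, 1, 1]
r4 m[φ0→M] = [3504, 3408, 3008]
r4 m[φ0→D] = [49, 41, 46]
r4 m[φ0→P] = [3808, 3152, 2960]
r4 m[φ1→D] = [6, 1, 8]
r4 m[φ2→D] = [6, 8, 3]
r4 m[φ3→D] = [4, 2, 2]
r4 m[M→φ0] = [1, 1, 1]
r4 m[D→φ0] = [144, 16, 48]
r4 m[D→φ1] = [1176, 656, 276]
r4 m[D→φ2] = [1176, 82, 736]
r4 m[D→φ3] = [1764, 328, 1104]
r4 m[P→φ0] = [1, 1, 1]
fixed point reached at round 4
b[P] = ⊗ incoming = [3808, 3152, 2960]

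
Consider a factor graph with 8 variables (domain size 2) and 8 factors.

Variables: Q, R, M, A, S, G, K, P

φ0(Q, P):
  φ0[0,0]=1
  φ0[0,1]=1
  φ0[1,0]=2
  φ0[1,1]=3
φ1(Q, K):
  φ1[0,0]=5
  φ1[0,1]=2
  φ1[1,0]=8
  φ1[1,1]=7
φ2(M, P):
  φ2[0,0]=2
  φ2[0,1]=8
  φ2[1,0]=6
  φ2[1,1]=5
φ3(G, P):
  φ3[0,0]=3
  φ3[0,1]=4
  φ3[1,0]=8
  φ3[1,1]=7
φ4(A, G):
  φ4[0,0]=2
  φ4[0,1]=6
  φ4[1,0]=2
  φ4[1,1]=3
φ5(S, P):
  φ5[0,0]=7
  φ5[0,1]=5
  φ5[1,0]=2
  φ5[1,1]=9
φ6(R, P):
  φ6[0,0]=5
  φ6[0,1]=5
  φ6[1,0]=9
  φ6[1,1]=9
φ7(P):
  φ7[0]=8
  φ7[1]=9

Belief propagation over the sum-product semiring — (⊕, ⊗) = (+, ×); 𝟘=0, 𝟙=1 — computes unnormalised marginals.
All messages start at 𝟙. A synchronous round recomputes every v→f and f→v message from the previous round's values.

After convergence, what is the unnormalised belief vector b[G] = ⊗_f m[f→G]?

init: all messages = 𝟙 over 2 values
r1 m[φ0→Q] = [2, 5]
r1 m[φ0→P] = [3, 4]
r1 m[φ1→Q] = [7, 15]
r1 m[φ1→K] = [13, 9]
r1 m[φ2→M] = [10, 11]
r1 m[φ2→P] = [8, 13]
r1 m[φ3→G] = [7, 15]
r1 m[φ3→P] = [11, 11]
r1 m[φ4→A] = [8, 5]
r1 m[φ4→G] = [4, 9]
r1 m[φ5→S] = [12, 11]
r1 m[φ5→P] = [9, 14]
r1 m[φ6→R] = [10, 18]
r1 m[φ6→P] = [14, 14]
r1 m[φ7→P] = [8, 9]
r1 m[Q→φ0] = [1, 1]
r1 m[Q→φ1] = [1, 1]
r1 m[R→φ6] = [1, 1]
r1 m[M→φ2] = [1, 1]
r1 m[A→φ4] = [1, 1]
r1 m[S→φ5] = [1, 1]
r1 m[G→φ3] = [1, 1]
r1 m[G→φ4] = [1, 1]
r1 m[K→φ1] = [1, 1]
r1 m[P→φ0] = [1, 1]
r1 m[P→φ2] = [1, 1]
r1 m[P→φ3] = [1, 1]
r1 m[P→φ5] = [1, 1]
r1 m[P→φ6] = [1, 1]
r1 m[P→φ7] = [1, 1]
r2 m[φ0→Q] = [2, 5]
r2 m[φ0→P] = [3, 4]
r2 m[φ1→Q] = [7, 15]
r2 m[φ1→K] = [13, 9]
r2 m[φ2→M] = [10, 11]
r2 m[φ2→P] = [8, 13]
r2 m[φ3→G] = [7, 15]
r2 m[φ3→P] = [11, 11]
r2 m[φ4→A] = [8, 5]
r2 m[φ4→G] = [4, 9]
r2 m[φ5→S] = [12, 11]
r2 m[φ5→P] = [9, 14]
r2 m[φ6→R] = [10, 18]
r2 m[φ6→P] = [14, 14]
r2 m[φ7→P] = [8, 9]
r2 m[Q→φ0] = [7, 15]
r2 m[Q→φ1] = [2, 5]
r2 m[R→φ6] = [1, 1]
r2 m[M→φ2] = [1, 1]
r2 m[A→φ4] = [1, 1]
r2 m[S→φ5] = [1, 1]
r2 m[G→φ3] = [4, 9]
r2 m[G→φ4] = [7, 15]
r2 m[K→φ1] = [1, 1]
r2 m[P→φ0] = [88704, 252252]
r2 m[P→φ2] = [33264, 77616]
r2 m[P→φ3] = [24192, 91728]
r2 m[P→φ5] = [29568, 72072]
r2 m[P→φ6] = [19008, 72072]
r2 m[P→φ7] = [33264, 112112]
r3 m[φ0→Q] = [340956, 934164]
r3 m[φ0→P] = [37, 52]
r3 m[φ1→Q] = [7, 15]
r3 m[φ1→K] = [50, 39]
r3 m[φ2→M] = [687456, 587664]
r3 m[φ2→P] = [8, 13]
r3 m[φ3→G] = [439488, 835632]
r3 m[φ3→P] = [84, 79]
r3 m[φ4→A] = [104, 59]
r3 m[φ4→G] = [4, 9]
r3 m[φ5→S] = [567336, 707784]
r3 m[φ5→P] = [9, 14]
r3 m[φ6→R] = [455400, 819720]
r3 m[φ6→P] = [14, 14]
r3 m[φ7→P] = [8, 9]
r3 m[Q→φ0] = [7, 15]
r3 m[Q→φ1] = [2, 5]
r3 m[R→φ6] = [1, 1]
r3 m[M→φ2] = [1, 1]
r3 m[A→φ4] = [1, 1]
r3 m[S→φ5] = [1, 1]
r3 m[G→φ3] = [4, 9]
r3 m[G→φ4] = [7, 15]
r3 m[K→φ1] = [1, 1]
r3 m[P→φ0] = [88704, 252252]
r3 m[P→φ2] = [33264, 77616]
r3 m[P→φ3] = [24192, 91728]
r3 m[P→φ5] = [29568, 72072]
r3 m[P→φ6] = [19008, 72072]
r3 m[P→φ7] = [33264, 112112]
r4 m[φ0→Q] = [340956, 934164]
r4 m[φ0→P] = [37, 52]
r4 m[φ1→Q] = [7, 15]
r4 m[φ1→K] = [50, 39]
r4 m[φ2→M] = [687456, 587664]
r4 m[φ2→P] = [8, 13]
r4 m[φ3→G] = [439488, 835632]
r4 m[φ3→P] = [84, 79]
r4 m[φ4→A] = [104, 59]
r4 m[φ4→G] = [4, 9]
r4 m[φ5→S] = [567336, 707784]
r4 m[φ5→P] = [9, 14]
r4 m[φ6→R] = [455400, 819720]
r4 m[φ6→P] = [14, 14]
r4 m[φ7→P] = [8, 9]
r4 m[Q→φ0] = [7, 15]
r4 m[Q→φ1] = [340956, 934164]
r4 m[R→φ6] = [1, 1]
r4 m[M→φ2] = [1, 1]
r4 m[A→φ4] = [1, 1]
r4 m[S→φ5] = [1, 1]
r4 m[G→φ3] = [4, 9]
r4 m[G→φ4] = [439488, 835632]
r4 m[K→φ1] = [1, 1]
r4 m[P→φ0] = [677376, 1811628]
r4 m[P→φ2] = [3132864, 7246512]
r4 m[P→φ3] = [298368, 1192464]
r4 m[P→φ5] = [2784768, 6728904]
r4 m[P→φ6] = [1790208, 6728904]
r4 m[P→φ7] = [3132864, 10467184]
r5 m[φ0→Q] = [2489004, 6789636]
r5 m[φ0→P] = [37, 52]
r5 m[φ1→Q] = [7, 15]
r5 m[φ1→K] = [9178092, 7221060]
r5 m[φ2→M] = [64237824, 55029744]
r5 m[φ2→P] = [8, 13]
r5 m[φ3→G] = [5664960, 10734192]
r5 m[φ3→P] = [84, 79]
r5 m[φ4→A] = [5892768, 3385872]
r5 m[φ4→G] = [4, 9]
r5 m[φ5→S] = [53137896, 66129672]
r5 m[φ5→P] = [9, 14]
r5 m[φ6→R] = [42595560, 76672008]
r5 m[φ6→P] = [14, 14]
r5 m[φ7→P] = [8, 9]
r5 m[Q→φ0] = [7, 15]
r5 m[Q→φ1] = [340956, 934164]
r5 m[R→φ6] = [1, 1]
r5 m[M→φ2] = [1, 1]
r5 m[A→φ4] = [1, 1]
r5 m[S→φ5] = [1, 1]
r5 m[G→φ3] = [4, 9]
r5 m[G→φ4] = [439488, 835632]
r5 m[K→φ1] = [1, 1]
r5 m[P→φ0] = [677376, 1811628]
r5 m[P→φ2] = [3132864, 7246512]
r5 m[P→φ3] = [298368, 1192464]
r5 m[P→φ5] = [2784768, 6728904]
r5 m[P→φ6] = [1790208, 6728904]
r5 m[P→φ7] = [3132864, 10467184]
r6 m[φ0→Q] = [2489004, 6789636]
r6 m[φ0→P] = [37, 52]
r6 m[φ1→Q] = [7, 15]
r6 m[φ1→K] = [9178092, 7221060]
r6 m[φ2→M] = [64237824, 55029744]
r6 m[φ2→P] = [8, 13]
r6 m[φ3→G] = [5664960, 10734192]
r6 m[φ3→P] = [84, 79]
r6 m[φ4→A] = [5892768, 3385872]
r6 m[φ4→G] = [4, 9]
r6 m[φ5→S] = [53137896, 66129672]
r6 m[φ5→P] = [9, 14]
r6 m[φ6→R] = [42595560, 76672008]
r6 m[φ6→P] = [14, 14]
r6 m[φ7→P] = [8, 9]
r6 m[Q→φ0] = [7, 15]
r6 m[Q→φ1] = [2489004, 6789636]
r6 m[R→φ6] = [1, 1]
r6 m[M→φ2] = [1, 1]
r6 m[A→φ4] = [1, 1]
r6 m[S→φ5] = [1, 1]
r6 m[G→φ3] = [4, 9]
r6 m[G→φ4] = [5664960, 10734192]
r6 m[K→φ1] = [1, 1]
r6 m[P→φ0] = [677376, 1811628]
r6 m[P→φ2] = [3132864, 7246512]
r6 m[P→φ3] = [298368, 1192464]
r6 m[P→φ5] = [2784768, 6728904]
r6 m[P→φ6] = [1790208, 6728904]
r6 m[P→φ7] = [3132864, 10467184]
r7 m[φ0→Q] = [2489004, 6789636]
r7 m[φ0→P] = [37, 52]
r7 m[φ1→Q] = [7, 15]
r7 m[φ1→K] = [66762108, 52505460]
r7 m[φ2→M] = [64237824, 55029744]
r7 m[φ2→P] = [8, 13]
r7 m[φ3→G] = [5664960, 10734192]
r7 m[φ3→P] = [84, 79]
r7 m[φ4→A] = [75735072, 43532496]
r7 m[φ4→G] = [4, 9]
r7 m[φ5→S] = [53137896, 66129672]
r7 m[φ5→P] = [9, 14]
r7 m[φ6→R] = [42595560, 76672008]
r7 m[φ6→P] = [14, 14]
r7 m[φ7→P] = [8, 9]
r7 m[Q→φ0] = [7, 15]
r7 m[Q→φ1] = [2489004, 6789636]
r7 m[R→φ6] = [1, 1]
r7 m[M→φ2] = [1, 1]
r7 m[A→φ4] = [1, 1]
r7 m[S→φ5] = [1, 1]
r7 m[G→φ3] = [4, 9]
r7 m[G→φ4] = [5664960, 10734192]
r7 m[K→φ1] = [1, 1]
r7 m[P→φ0] = [677376, 1811628]
r7 m[P→φ2] = [3132864, 7246512]
r7 m[P→φ3] = [298368, 1192464]
r7 m[P→φ5] = [2784768, 6728904]
r7 m[P→φ6] = [1790208, 6728904]
r7 m[P→φ7] = [3132864, 10467184]
r8 m[φ0→Q] = [2489004, 6789636]
r8 m[φ0→P] = [37, 52]
r8 m[φ1→Q] = [7, 15]
r8 m[φ1→K] = [66762108, 52505460]
r8 m[φ2→M] = [64237824, 55029744]
r8 m[φ2→P] = [8, 13]
r8 m[φ3→G] = [5664960, 10734192]
r8 m[φ3→P] = [84, 79]
r8 m[φ4→A] = [75735072, 43532496]
r8 m[φ4→G] = [4, 9]
r8 m[φ5→S] = [53137896, 66129672]
r8 m[φ5→P] = [9, 14]
r8 m[φ6→R] = [42595560, 76672008]
r8 m[φ6→P] = [14, 14]
r8 m[φ7→P] = [8, 9]
r8 m[Q→φ0] = [7, 15]
r8 m[Q→φ1] = [2489004, 6789636]
r8 m[R→φ6] = [1, 1]
r8 m[M→φ2] = [1, 1]
r8 m[A→φ4] = [1, 1]
r8 m[S→φ5] = [1, 1]
r8 m[G→φ3] = [4, 9]
r8 m[G→φ4] = [5664960, 10734192]
r8 m[K→φ1] = [1, 1]
r8 m[P→φ0] = [677376, 1811628]
r8 m[P→φ2] = [3132864, 7246512]
r8 m[P→φ3] = [298368, 1192464]
r8 m[P→φ5] = [2784768, 6728904]
r8 m[P→φ6] = [1790208, 6728904]
r8 m[P→φ7] = [3132864, 10467184]
fixed point reached at round 8
b[G] = ⊗ incoming = [22659840, 96607728]

b[G] = [22659840, 96607728]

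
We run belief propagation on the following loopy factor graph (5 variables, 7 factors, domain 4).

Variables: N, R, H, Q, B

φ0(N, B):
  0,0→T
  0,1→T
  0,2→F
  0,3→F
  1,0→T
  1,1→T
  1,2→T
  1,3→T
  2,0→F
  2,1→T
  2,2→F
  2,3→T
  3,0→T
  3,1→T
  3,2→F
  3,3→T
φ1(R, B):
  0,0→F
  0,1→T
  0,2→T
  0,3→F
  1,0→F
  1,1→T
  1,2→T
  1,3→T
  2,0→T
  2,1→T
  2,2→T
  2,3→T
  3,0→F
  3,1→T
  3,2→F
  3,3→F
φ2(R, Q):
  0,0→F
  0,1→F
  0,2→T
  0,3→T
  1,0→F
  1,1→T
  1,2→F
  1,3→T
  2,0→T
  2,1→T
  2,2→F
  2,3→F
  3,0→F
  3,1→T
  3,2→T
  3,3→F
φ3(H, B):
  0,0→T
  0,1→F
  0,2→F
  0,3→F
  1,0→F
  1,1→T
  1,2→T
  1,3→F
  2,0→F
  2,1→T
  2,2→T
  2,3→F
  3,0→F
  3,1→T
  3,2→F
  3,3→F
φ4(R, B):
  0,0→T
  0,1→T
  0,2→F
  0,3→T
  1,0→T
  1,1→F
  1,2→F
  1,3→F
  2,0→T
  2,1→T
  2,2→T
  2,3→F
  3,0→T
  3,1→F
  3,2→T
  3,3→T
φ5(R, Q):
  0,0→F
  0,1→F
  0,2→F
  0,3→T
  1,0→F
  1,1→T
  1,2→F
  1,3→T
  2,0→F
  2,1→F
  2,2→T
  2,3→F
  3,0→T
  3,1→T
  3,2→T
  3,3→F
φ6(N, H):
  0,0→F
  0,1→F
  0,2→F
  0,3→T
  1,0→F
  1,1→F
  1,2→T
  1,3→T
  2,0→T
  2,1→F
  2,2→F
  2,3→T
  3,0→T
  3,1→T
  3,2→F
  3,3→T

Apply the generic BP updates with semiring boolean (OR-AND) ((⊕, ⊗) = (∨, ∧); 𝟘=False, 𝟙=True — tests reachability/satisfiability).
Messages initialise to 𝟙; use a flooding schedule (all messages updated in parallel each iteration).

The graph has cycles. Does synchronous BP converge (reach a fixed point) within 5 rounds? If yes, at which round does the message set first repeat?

init: all messages = 𝟙 over 4 values
r1 m[φ0→N] = [T, T, T, T]
r1 m[φ0→B] = [T, T, T, T]
r1 m[φ1→R] = [T, T, T, T]
r1 m[φ1→B] = [T, T, T, T]
r1 m[φ2→R] = [T, T, T, T]
r1 m[φ2→Q] = [T, T, T, T]
r1 m[φ3→H] = [T, T, T, T]
r1 m[φ3→B] = [T, T, T, F]
r1 m[φ4→R] = [T, T, T, T]
r1 m[φ4→B] = [T, T, T, T]
r1 m[φ5→R] = [T, T, T, T]
r1 m[φ5→Q] = [T, T, T, T]
r1 m[φ6→N] = [T, T, T, T]
r1 m[φ6→H] = [T, T, T, T]
r1 m[N→φ0] = [T, T, T, T]
r1 m[N→φ6] = [T, T, T, T]
r1 m[R→φ1] = [T, T, T, T]
r1 m[R→φ2] = [T, T, T, T]
r1 m[R→φ4] = [T, T, T, T]
r1 m[R→φ5] = [T, T, T, T]
r1 m[H→φ3] = [T, T, T, T]
r1 m[H→φ6] = [T, T, T, T]
r1 m[Q→φ2] = [T, T, T, T]
r1 m[Q→φ5] = [T, T, T, T]
r1 m[B→φ0] = [T, T, T, T]
r1 m[B→φ1] = [T, T, T, T]
r1 m[B→φ3] = [T, T, T, T]
r1 m[B→φ4] = [T, T, T, T]
r2 m[φ0→N] = [T, T, T, T]
r2 m[φ0→B] = [T, T, T, T]
r2 m[φ1→R] = [T, T, T, T]
r2 m[φ1→B] = [T, T, T, T]
r2 m[φ2→R] = [T, T, T, T]
r2 m[φ2→Q] = [T, T, T, T]
r2 m[φ3→H] = [T, T, T, T]
r2 m[φ3→B] = [T, T, T, F]
r2 m[φ4→R] = [T, T, T, T]
r2 m[φ4→B] = [T, T, T, T]
r2 m[φ5→R] = [T, T, T, T]
r2 m[φ5→Q] = [T, T, T, T]
r2 m[φ6→N] = [T, T, T, T]
r2 m[φ6→H] = [T, T, T, T]
r2 m[N→φ0] = [T, T, T, T]
r2 m[N→φ6] = [T, T, T, T]
r2 m[R→φ1] = [T, T, T, T]
r2 m[R→φ2] = [T, T, T, T]
r2 m[R→φ4] = [T, T, T, T]
r2 m[R→φ5] = [T, T, T, T]
r2 m[H→φ3] = [T, T, T, T]
r2 m[H→φ6] = [T, T, T, T]
r2 m[Q→φ2] = [T, T, T, T]
r2 m[Q→φ5] = [T, T, T, T]
r2 m[B→φ0] = [T, T, T, F]
r2 m[B→φ1] = [T, T, T, F]
r2 m[B→φ3] = [T, T, T, T]
r2 m[B→φ4] = [T, T, T, F]
r3 m[φ0→N] = [T, T, T, T]
r3 m[φ0→B] = [T, T, T, T]
r3 m[φ1→R] = [T, T, T, T]
r3 m[φ1→B] = [T, T, T, T]
r3 m[φ2→R] = [T, T, T, T]
r3 m[φ2→Q] = [T, T, T, T]
r3 m[φ3→H] = [T, T, T, T]
r3 m[φ3→B] = [T, T, T, F]
r3 m[φ4→R] = [T, T, T, T]
r3 m[φ4→B] = [T, T, T, T]
r3 m[φ5→R] = [T, T, T, T]
r3 m[φ5→Q] = [T, T, T, T]
r3 m[φ6→N] = [T, T, T, T]
r3 m[φ6→H] = [T, T, T, T]
r3 m[N→φ0] = [T, T, T, T]
r3 m[N→φ6] = [T, T, T, T]
r3 m[R→φ1] = [T, T, T, T]
r3 m[R→φ2] = [T, T, T, T]
r3 m[R→φ4] = [T, T, T, T]
r3 m[R→φ5] = [T, T, T, T]
r3 m[H→φ3] = [T, T, T, T]
r3 m[H→φ6] = [T, T, T, T]
r3 m[Q→φ2] = [T, T, T, T]
r3 m[Q→φ5] = [T, T, T, T]
r3 m[B→φ0] = [T, T, T, F]
r3 m[B→φ1] = [T, T, T, F]
r3 m[B→φ3] = [T, T, T, T]
r3 m[B→φ4] = [T, T, T, F]
fixed point reached at round 3
messages reach a fixed point at round 3

CONVERGED at round 3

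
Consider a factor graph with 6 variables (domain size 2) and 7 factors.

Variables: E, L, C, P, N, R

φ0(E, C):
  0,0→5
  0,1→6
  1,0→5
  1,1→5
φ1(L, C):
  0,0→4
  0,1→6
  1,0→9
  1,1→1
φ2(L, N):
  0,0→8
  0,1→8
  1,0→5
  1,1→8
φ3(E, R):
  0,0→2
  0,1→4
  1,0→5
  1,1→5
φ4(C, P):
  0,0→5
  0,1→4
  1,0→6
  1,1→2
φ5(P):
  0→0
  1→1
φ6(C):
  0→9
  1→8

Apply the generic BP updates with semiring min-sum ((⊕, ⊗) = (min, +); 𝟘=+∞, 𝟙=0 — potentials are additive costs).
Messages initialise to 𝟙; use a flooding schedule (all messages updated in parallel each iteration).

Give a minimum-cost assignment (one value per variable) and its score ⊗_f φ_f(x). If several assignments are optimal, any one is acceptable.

init: all messages = 𝟙 over 2 values
r1 m[φ0→E] = [5, 5]
r1 m[φ0→C] = [5, 5]
r1 m[φ1→L] = [4, 1]
r1 m[φ1→C] = [4, 1]
r1 m[φ2→L] = [8, 5]
r1 m[φ2→N] = [5, 8]
r1 m[φ3→E] = [2, 5]
r1 m[φ3→R] = [2, 4]
r1 m[φ4→C] = [4, 2]
r1 m[φ4→P] = [5, 2]
r1 m[φ5→P] = [0, 1]
r1 m[φ6→C] = [9, 8]
r1 m[E→φ0] = [0, 0]
r1 m[E→φ3] = [0, 0]
r1 m[L→φ1] = [0, 0]
r1 m[L→φ2] = [0, 0]
r1 m[C→φ0] = [0, 0]
r1 m[C→φ1] = [0, 0]
r1 m[C→φ4] = [0, 0]
r1 m[C→φ6] = [0, 0]
r1 m[P→φ4] = [0, 0]
r1 m[P→φ5] = [0, 0]
r1 m[N→φ2] = [0, 0]
r1 m[R→φ3] = [0, 0]
r2 m[φ0→E] = [5, 5]
r2 m[φ0→C] = [5, 5]
r2 m[φ1→L] = [4, 1]
r2 m[φ1→C] = [4, 1]
r2 m[φ2→L] = [8, 5]
r2 m[φ2→N] = [5, 8]
r2 m[φ3→E] = [2, 5]
r2 m[φ3→R] = [2, 4]
r2 m[φ4→C] = [4, 2]
r2 m[φ4→P] = [5, 2]
r2 m[φ5→P] = [0, 1]
r2 m[φ6→C] = [9, 8]
r2 m[E→φ0] = [2, 5]
r2 m[E→φ3] = [5, 5]
r2 m[L→φ1] = [8, 5]
r2 m[L→φ2] = [4, 1]
r2 m[C→φ0] = [17, 11]
r2 m[C→φ1] = [18, 15]
r2 m[C→φ4] = [18, 14]
r2 m[C→φ6] = [13, 8]
r2 m[P→φ4] = [0, 1]
r2 m[P→φ5] = [5, 2]
r2 m[N→φ2] = [0, 0]
r2 m[R→φ3] = [0, 0]
r3 m[φ0→E] = [17, 16]
r3 m[φ0→C] = [7, 8]
r3 m[φ1→L] = [21, 16]
r3 m[φ1→C] = [12, 6]
r3 m[φ2→L] = [8, 5]
r3 m[φ2→N] = [6, 9]
r3 m[φ3→E] = [2, 5]
r3 m[φ3→R] = [7, 9]
r3 m[φ4→C] = [5, 3]
r3 m[φ4→P] = [20, 16]
r3 m[φ5→P] = [0, 1]
r3 m[φ6→C] = [9, 8]
r3 m[E→φ0] = [2, 5]
r3 m[E→φ3] = [5, 5]
r3 m[L→φ1] = [8, 5]
r3 m[L→φ2] = [4, 1]
r3 m[C→φ0] = [17, 11]
r3 m[C→φ1] = [18, 15]
r3 m[C→φ4] = [18, 14]
r3 m[C→φ6] = [13, 8]
r3 m[P→φ4] = [0, 1]
r3 m[P→φ5] = [5, 2]
r3 m[N→φ2] = [0, 0]
r3 m[R→φ3] = [0, 0]
r4 m[φ0→E] = [17, 16]
r4 m[φ0→C] = [7, 8]
r4 m[φ1→L] = [21, 16]
r4 m[φ1→C] = [12, 6]
r4 m[φ2→L] = [8, 5]
r4 m[φ2→N] = [6, 9]
r4 m[φ3→E] = [2, 5]
r4 m[φ3→R] = [7, 9]
r4 m[φ4→C] = [5, 3]
r4 m[φ4→P] = [20, 16]
r4 m[φ5→P] = [0, 1]
r4 m[φ6→C] = [9, 8]
r4 m[E→φ0] = [2, 5]
r4 m[E→φ3] = [17, 16]
r4 m[L→φ1] = [8, 5]
r4 m[L→φ2] = [21, 16]
r4 m[C→φ0] = [26, 17]
r4 m[C→φ1] = [21, 19]
r4 m[C→φ4] = [28, 22]
r4 m[C→φ6] = [24, 17]
r4 m[P→φ4] = [0, 1]
r4 m[P→φ5] = [20, 16]
r4 m[N→φ2] = [0, 0]
r4 m[R→φ3] = [0, 0]
r5 m[φ0→E] = [23, 22]
r5 m[φ0→C] = [7, 8]
r5 m[φ1→L] = [25, 20]
r5 m[φ1→C] = [12, 6]
r5 m[φ2→L] = [8, 5]
r5 m[φ2→N] = [21, 24]
r5 m[φ3→E] = [2, 5]
r5 m[φ3→R] = [19, 21]
r5 m[φ4→C] = [5, 3]
r5 m[φ4→P] = [28, 24]
r5 m[φ5→P] = [0, 1]
r5 m[φ6→C] = [9, 8]
r5 m[E→φ0] = [2, 5]
r5 m[E→φ3] = [17, 16]
r5 m[L→φ1] = [8, 5]
r5 m[L→φ2] = [21, 16]
r5 m[C→φ0] = [26, 17]
r5 m[C→φ1] = [21, 19]
r5 m[C→φ4] = [28, 22]
r5 m[C→φ6] = [24, 17]
r5 m[P→φ4] = [0, 1]
r5 m[P→φ5] = [20, 16]
r5 m[N→φ2] = [0, 0]
r5 m[R→φ3] = [0, 0]
r6 m[φ0→E] = [23, 22]
r6 m[φ0→C] = [7, 8]
r6 m[φ1→L] = [25, 20]
r6 m[φ1→C] = [12, 6]
r6 m[φ2→L] = [8, 5]
r6 m[φ2→N] = [21, 24]
r6 m[φ3→E] = [2, 5]
r6 m[φ3→R] = [19, 21]
r6 m[φ4→C] = [5, 3]
r6 m[φ4→P] = [28, 24]
r6 m[φ5→P] = [0, 1]
r6 m[φ6→C] = [9, 8]
r6 m[E→φ0] = [2, 5]
r6 m[E→φ3] = [23, 22]
r6 m[L→φ1] = [8, 5]
r6 m[L→φ2] = [25, 20]
r6 m[C→φ0] = [26, 17]
r6 m[C→φ1] = [21, 19]
r6 m[C→φ4] = [28, 22]
r6 m[C→φ6] = [24, 17]
r6 m[P→φ4] = [0, 1]
r6 m[P→φ5] = [28, 24]
r6 m[N→φ2] = [0, 0]
r6 m[R→φ3] = [0, 0]
r7 m[φ0→E] = [23, 22]
r7 m[φ0→C] = [7, 8]
r7 m[φ1→L] = [25, 20]
r7 m[φ1→C] = [12, 6]
r7 m[φ2→L] = [8, 5]
r7 m[φ2→N] = [25, 28]
r7 m[φ3→E] = [2, 5]
r7 m[φ3→R] = [25, 27]
r7 m[φ4→C] = [5, 3]
r7 m[φ4→P] = [28, 24]
r7 m[φ5→P] = [0, 1]
r7 m[φ6→C] = [9, 8]
r7 m[E→φ0] = [2, 5]
r7 m[E→φ3] = [23, 22]
r7 m[L→φ1] = [8, 5]
r7 m[L→φ2] = [25, 20]
r7 m[C→φ0] = [26, 17]
r7 m[C→φ1] = [21, 19]
r7 m[C→φ4] = [28, 22]
r7 m[C→φ6] = [24, 17]
r7 m[P→φ4] = [0, 1]
r7 m[P→φ5] = [28, 24]
r7 m[N→φ2] = [0, 0]
r7 m[R→φ3] = [0, 0]
r8 m[φ0→E] = [23, 22]
r8 m[φ0→C] = [7, 8]
r8 m[φ1→L] = [25, 20]
r8 m[φ1→C] = [12, 6]
r8 m[φ2→L] = [8, 5]
r8 m[φ2→N] = [25, 28]
r8 m[φ3→E] = [2, 5]
r8 m[φ3→R] = [25, 27]
r8 m[φ4→C] = [5, 3]
r8 m[φ4→P] = [28, 24]
r8 m[φ5→P] = [0, 1]
r8 m[φ6→C] = [9, 8]
r8 m[E→φ0] = [2, 5]
r8 m[E→φ3] = [23, 22]
r8 m[L→φ1] = [8, 5]
r8 m[L→φ2] = [25, 20]
r8 m[C→φ0] = [26, 17]
r8 m[C→φ1] = [21, 19]
r8 m[C→φ4] = [28, 22]
r8 m[C→φ6] = [24, 17]
r8 m[P→φ4] = [0, 1]
r8 m[P→φ5] = [28, 24]
r8 m[N→φ2] = [0, 0]
r8 m[R→φ3] = [0, 0]
fixed point reached at round 8
traceback from E: (E=0, L=1, C=1, P=1, N=0, R=0), score=25

assignment: (E=0, L=1, C=1, P=1, N=0, R=0); score = 25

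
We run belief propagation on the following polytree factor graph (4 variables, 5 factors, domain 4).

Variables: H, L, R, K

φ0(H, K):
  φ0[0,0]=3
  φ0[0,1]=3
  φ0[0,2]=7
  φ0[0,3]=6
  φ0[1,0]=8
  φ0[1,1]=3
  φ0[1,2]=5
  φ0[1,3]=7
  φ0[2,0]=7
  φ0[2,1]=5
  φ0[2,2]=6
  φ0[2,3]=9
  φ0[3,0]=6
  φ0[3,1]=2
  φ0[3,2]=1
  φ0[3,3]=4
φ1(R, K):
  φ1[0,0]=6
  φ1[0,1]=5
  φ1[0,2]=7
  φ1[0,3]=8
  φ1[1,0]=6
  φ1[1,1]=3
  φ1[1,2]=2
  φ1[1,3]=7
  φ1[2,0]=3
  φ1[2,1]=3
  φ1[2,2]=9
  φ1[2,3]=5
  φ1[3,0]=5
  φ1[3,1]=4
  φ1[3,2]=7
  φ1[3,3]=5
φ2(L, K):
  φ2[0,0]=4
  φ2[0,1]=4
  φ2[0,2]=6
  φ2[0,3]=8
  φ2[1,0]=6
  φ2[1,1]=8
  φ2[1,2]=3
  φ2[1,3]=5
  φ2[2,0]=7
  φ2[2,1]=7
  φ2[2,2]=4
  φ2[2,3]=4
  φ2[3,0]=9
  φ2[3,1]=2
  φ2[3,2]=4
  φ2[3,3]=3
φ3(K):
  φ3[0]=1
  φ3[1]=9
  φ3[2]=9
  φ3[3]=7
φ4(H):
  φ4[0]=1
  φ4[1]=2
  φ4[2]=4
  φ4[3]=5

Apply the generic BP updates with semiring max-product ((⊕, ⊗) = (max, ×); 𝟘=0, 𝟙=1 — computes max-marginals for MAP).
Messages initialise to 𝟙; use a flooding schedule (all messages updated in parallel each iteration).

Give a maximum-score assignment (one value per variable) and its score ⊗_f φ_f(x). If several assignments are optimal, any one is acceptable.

assignment: (H=2, L=0, R=0, K=3); score = 16128

init: all messages = 𝟙 over 4 values
r1 m[φ0→H] = [7, 8, 9, 6]
r1 m[φ0→K] = [8, 5, 7, 9]
r1 m[φ1→R] = [8, 7, 9, 7]
r1 m[φ1→K] = [6, 5, 9, 8]
r1 m[φ2→L] = [8, 8, 7, 9]
r1 m[φ2→K] = [9, 8, 6, 8]
r1 m[φ3→K] = [1, 9, 9, 7]
r1 m[φ4→H] = [1, 2, 4, 5]
r1 m[H→φ0] = [1, 1, 1, 1]
r1 m[H→φ4] = [1, 1, 1, 1]
r1 m[L→φ2] = [1, 1, 1, 1]
r1 m[R→φ1] = [1, 1, 1, 1]
r1 m[K→φ0] = [1, 1, 1, 1]
r1 m[K→φ1] = [1, 1, 1, 1]
r1 m[K→φ2] = [1, 1, 1, 1]
r1 m[K→φ3] = [1, 1, 1, 1]
r2 m[φ0→H] = [7, 8, 9, 6]
r2 m[φ0→K] = [8, 5, 7, 9]
r2 m[φ1→R] = [8, 7, 9, 7]
r2 m[φ1→K] = [6, 5, 9, 8]
r2 m[φ2→L] = [8, 8, 7, 9]
r2 m[φ2→K] = [9, 8, 6, 8]
r2 m[φ3→K] = [1, 9, 9, 7]
r2 m[φ4→H] = [1, 2, 4, 5]
r2 m[H→φ0] = [1, 2, 4, 5]
r2 m[H→φ4] = [7, 8, 9, 6]
r2 m[L→φ2] = [1, 1, 1, 1]
r2 m[R→φ1] = [1, 1, 1, 1]
r2 m[K→φ0] = [54, 360, 486, 448]
r2 m[K→φ1] = [72, 360, 378, 504]
r2 m[K→φ2] = [48, 225, 567, 504]
r2 m[K→φ3] = [432, 200, 378, 576]
r3 m[φ0→H] = [3402, 3136, 4032, 1792]
r3 m[φ0→K] = [30, 20, 24, 36]
r3 m[φ1→R] = [4032, 3528, 3402, 2646]
r3 m[φ1→K] = [6, 5, 9, 8]
r3 m[φ2→L] = [4032, 2520, 2268, 2268]
r3 m[φ2→K] = [9, 8, 6, 8]
r3 m[φ3→K] = [1, 9, 9, 7]
r3 m[φ4→H] = [1, 2, 4, 5]
r3 m[H→φ0] = [1, 2, 4, 5]
r3 m[H→φ4] = [7, 8, 9, 6]
r3 m[L→φ2] = [1, 1, 1, 1]
r3 m[R→φ1] = [1, 1, 1, 1]
r3 m[K→φ0] = [54, 360, 486, 448]
r3 m[K→φ1] = [72, 360, 378, 504]
r3 m[K→φ2] = [48, 225, 567, 504]
r3 m[K→φ3] = [432, 200, 378, 576]
r4 m[φ0→H] = [3402, 3136, 4032, 1792]
r4 m[φ0→K] = [30, 20, 24, 36]
r4 m[φ1→R] = [4032, 3528, 3402, 2646]
r4 m[φ1→K] = [6, 5, 9, 8]
r4 m[φ2→L] = [4032, 2520, 2268, 2268]
r4 m[φ2→K] = [9, 8, 6, 8]
r4 m[φ3→K] = [1, 9, 9, 7]
r4 m[φ4→H] = [1, 2, 4, 5]
r4 m[H→φ0] = [1, 2, 4, 5]
r4 m[H→φ4] = [3402, 3136, 4032, 1792]
r4 m[L→φ2] = [1, 1, 1, 1]
r4 m[R→φ1] = [1, 1, 1, 1]
r4 m[K→φ0] = [54, 360, 486, 448]
r4 m[K→φ1] = [270, 1440, 1296, 2016]
r4 m[K→φ2] = [180, 900, 1944, 2016]
r4 m[K→φ3] = [1620, 800, 1296, 2304]
r5 m[φ0→H] = [3402, 3136, 4032, 1792]
r5 m[φ0→K] = [30, 20, 24, 36]
r5 m[φ1→R] = [16128, 14112, 11664, 10080]
r5 m[φ1→K] = [6, 5, 9, 8]
r5 m[φ2→L] = [16128, 10080, 8064, 7776]
r5 m[φ2→K] = [9, 8, 6, 8]
r5 m[φ3→K] = [1, 9, 9, 7]
r5 m[φ4→H] = [1, 2, 4, 5]
r5 m[H→φ0] = [1, 2, 4, 5]
r5 m[H→φ4] = [3402, 3136, 4032, 1792]
r5 m[L→φ2] = [1, 1, 1, 1]
r5 m[R→φ1] = [1, 1, 1, 1]
r5 m[K→φ0] = [54, 360, 486, 448]
r5 m[K→φ1] = [270, 1440, 1296, 2016]
r5 m[K→φ2] = [180, 900, 1944, 2016]
r5 m[K→φ3] = [1620, 800, 1296, 2304]
r6 m[φ0→H] = [3402, 3136, 4032, 1792]
r6 m[φ0→K] = [30, 20, 24, 36]
r6 m[φ1→R] = [16128, 14112, 11664, 10080]
r6 m[φ1→K] = [6, 5, 9, 8]
r6 m[φ2→L] = [16128, 10080, 8064, 7776]
r6 m[φ2→K] = [9, 8, 6, 8]
r6 m[φ3→K] = [1, 9, 9, 7]
r6 m[φ4→H] = [1, 2, 4, 5]
r6 m[H→φ0] = [1, 2, 4, 5]
r6 m[H→φ4] = [3402, 3136, 4032, 1792]
r6 m[L→φ2] = [1, 1, 1, 1]
r6 m[R→φ1] = [1, 1, 1, 1]
r6 m[K→φ0] = [54, 360, 486, 448]
r6 m[K→φ1] = [270, 1440, 1296, 2016]
r6 m[K→φ2] = [180, 900, 1944, 2016]
r6 m[K→φ3] = [1620, 800, 1296, 2304]
fixed point reached at round 6
traceback from H: (H=2, L=0, R=0, K=3), score=16128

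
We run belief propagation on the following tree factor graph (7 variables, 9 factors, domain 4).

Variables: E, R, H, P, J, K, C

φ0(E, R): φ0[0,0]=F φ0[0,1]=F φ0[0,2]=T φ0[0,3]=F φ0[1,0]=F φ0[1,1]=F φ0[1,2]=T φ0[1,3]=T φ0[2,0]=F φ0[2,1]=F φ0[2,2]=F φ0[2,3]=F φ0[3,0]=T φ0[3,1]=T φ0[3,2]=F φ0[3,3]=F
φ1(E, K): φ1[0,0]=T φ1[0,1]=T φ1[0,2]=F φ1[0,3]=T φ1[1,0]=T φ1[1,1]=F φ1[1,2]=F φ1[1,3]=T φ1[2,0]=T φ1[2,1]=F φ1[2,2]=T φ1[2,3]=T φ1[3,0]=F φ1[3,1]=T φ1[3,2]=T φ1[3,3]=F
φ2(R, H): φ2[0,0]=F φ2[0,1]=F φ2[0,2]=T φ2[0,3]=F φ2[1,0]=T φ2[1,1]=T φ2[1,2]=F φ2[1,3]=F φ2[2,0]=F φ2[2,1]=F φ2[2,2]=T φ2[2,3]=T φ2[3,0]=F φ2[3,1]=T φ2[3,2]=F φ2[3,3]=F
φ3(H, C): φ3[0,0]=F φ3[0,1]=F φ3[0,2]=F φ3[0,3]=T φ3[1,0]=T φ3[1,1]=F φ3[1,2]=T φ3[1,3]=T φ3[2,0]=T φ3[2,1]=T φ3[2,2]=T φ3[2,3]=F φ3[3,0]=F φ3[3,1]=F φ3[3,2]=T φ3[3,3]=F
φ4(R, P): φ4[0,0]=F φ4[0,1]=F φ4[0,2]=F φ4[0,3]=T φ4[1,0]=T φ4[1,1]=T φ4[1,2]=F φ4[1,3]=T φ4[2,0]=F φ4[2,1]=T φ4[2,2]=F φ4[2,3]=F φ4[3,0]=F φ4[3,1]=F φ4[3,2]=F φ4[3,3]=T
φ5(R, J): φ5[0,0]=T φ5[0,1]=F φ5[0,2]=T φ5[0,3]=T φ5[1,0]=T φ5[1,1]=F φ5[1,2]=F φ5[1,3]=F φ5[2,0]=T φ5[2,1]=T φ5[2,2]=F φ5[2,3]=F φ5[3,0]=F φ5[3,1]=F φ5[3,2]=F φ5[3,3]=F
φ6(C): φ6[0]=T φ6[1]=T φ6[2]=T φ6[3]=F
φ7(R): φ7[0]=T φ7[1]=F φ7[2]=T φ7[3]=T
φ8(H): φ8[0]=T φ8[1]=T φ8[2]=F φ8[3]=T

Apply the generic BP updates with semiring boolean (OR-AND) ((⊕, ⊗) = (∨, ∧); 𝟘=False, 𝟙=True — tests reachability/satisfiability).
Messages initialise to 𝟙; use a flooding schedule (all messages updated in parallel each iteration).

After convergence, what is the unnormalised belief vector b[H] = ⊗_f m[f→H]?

b[H] = [F, F, F, T]

init: all messages = 𝟙 over 4 values
r1 m[φ0→E] = [T, T, F, T]
r1 m[φ0→R] = [T, T, T, T]
r1 m[φ1→E] = [T, T, T, T]
r1 m[φ1→K] = [T, T, T, T]
r1 m[φ2→R] = [T, T, T, T]
r1 m[φ2→H] = [T, T, T, T]
r1 m[φ3→H] = [T, T, T, T]
r1 m[φ3→C] = [T, T, T, T]
r1 m[φ4→R] = [T, T, T, T]
r1 m[φ4→P] = [T, T, F, T]
r1 m[φ5→R] = [T, T, T, F]
r1 m[φ5→J] = [T, T, T, T]
r1 m[φ6→C] = [T, T, T, F]
r1 m[φ7→R] = [T, F, T, T]
r1 m[φ8→H] = [T, T, F, T]
r1 m[E→φ0] = [T, T, T, T]
r1 m[E→φ1] = [T, T, T, T]
r1 m[R→φ0] = [T, T, T, T]
r1 m[R→φ2] = [T, T, T, T]
r1 m[R→φ4] = [T, T, T, T]
r1 m[R→φ5] = [T, T, T, T]
r1 m[R→φ7] = [T, T, T, T]
r1 m[H→φ2] = [T, T, T, T]
r1 m[H→φ3] = [T, T, T, T]
r1 m[H→φ8] = [T, T, T, T]
r1 m[P→φ4] = [T, T, T, T]
r1 m[J→φ5] = [T, T, T, T]
r1 m[K→φ1] = [T, T, T, T]
r1 m[C→φ3] = [T, T, T, T]
r1 m[C→φ6] = [T, T, T, T]
r2 m[φ0→E] = [T, T, F, T]
r2 m[φ0→R] = [T, T, T, T]
r2 m[φ1→E] = [T, T, T, T]
r2 m[φ1→K] = [T, T, T, T]
r2 m[φ2→R] = [T, T, T, T]
r2 m[φ2→H] = [T, T, T, T]
r2 m[φ3→H] = [T, T, T, T]
r2 m[φ3→C] = [T, T, T, T]
r2 m[φ4→R] = [T, T, T, T]
r2 m[φ4→P] = [T, T, F, T]
r2 m[φ5→R] = [T, T, T, F]
r2 m[φ5→J] = [T, T, T, T]
r2 m[φ6→C] = [T, T, T, F]
r2 m[φ7→R] = [T, F, T, T]
r2 m[φ8→H] = [T, T, F, T]
r2 m[E→φ0] = [T, T, T, T]
r2 m[E→φ1] = [T, T, F, T]
r2 m[R→φ0] = [T, F, T, F]
r2 m[R→φ2] = [T, F, T, F]
r2 m[R→φ4] = [T, F, T, F]
r2 m[R→φ5] = [T, F, T, T]
r2 m[R→φ7] = [T, T, T, F]
r2 m[H→φ2] = [T, T, F, T]
r2 m[H→φ3] = [T, T, F, T]
r2 m[H→φ8] = [T, T, T, T]
r2 m[P→φ4] = [T, T, T, T]
r2 m[J→φ5] = [T, T, T, T]
r2 m[K→φ1] = [T, T, T, T]
r2 m[C→φ3] = [T, T, T, F]
r2 m[C→φ6] = [T, T, T, T]
r3 m[φ0→E] = [T, T, F, T]
r3 m[φ0→R] = [T, T, T, T]
r3 m[φ1→E] = [T, T, T, T]
r3 m[φ1→K] = [T, T, T, T]
r3 m[φ2→R] = [F, T, T, T]
r3 m[φ2→H] = [F, F, T, T]
r3 m[φ3→H] = [F, T, T, T]
r3 m[φ3→C] = [T, F, T, T]
r3 m[φ4→R] = [T, T, T, T]
r3 m[φ4→P] = [F, T, F, T]
r3 m[φ5→R] = [T, T, T, F]
r3 m[φ5→J] = [T, T, T, T]
r3 m[φ6→C] = [T, T, T, F]
r3 m[φ7→R] = [T, F, T, T]
r3 m[φ8→H] = [T, T, F, T]
r3 m[E→φ0] = [T, T, T, T]
r3 m[E→φ1] = [T, T, F, T]
r3 m[R→φ0] = [T, F, T, F]
r3 m[R→φ2] = [T, F, T, F]
r3 m[R→φ4] = [T, F, T, F]
r3 m[R→φ5] = [T, F, T, T]
r3 m[R→φ7] = [T, T, T, F]
r3 m[H→φ2] = [T, T, F, T]
r3 m[H→φ3] = [T, T, F, T]
r3 m[H→φ8] = [T, T, T, T]
r3 m[P→φ4] = [T, T, T, T]
r3 m[J→φ5] = [T, T, T, T]
r3 m[K→φ1] = [T, T, T, T]
r3 m[C→φ3] = [T, T, T, F]
r3 m[C→φ6] = [T, T, T, T]
r4 m[φ0→E] = [T, T, F, T]
r4 m[φ0→R] = [T, T, T, T]
r4 m[φ1→E] = [T, T, T, T]
r4 m[φ1→K] = [T, T, T, T]
r4 m[φ2→R] = [F, T, T, T]
r4 m[φ2→H] = [F, F, T, T]
r4 m[φ3→H] = [F, T, T, T]
r4 m[φ3→C] = [T, F, T, T]
r4 m[φ4→R] = [T, T, T, T]
r4 m[φ4→P] = [F, T, F, T]
r4 m[φ5→R] = [T, T, T, F]
r4 m[φ5→J] = [T, T, T, T]
r4 m[φ6→C] = [T, T, T, F]
r4 m[φ7→R] = [T, F, T, T]
r4 m[φ8→H] = [T, T, F, T]
r4 m[E→φ0] = [T, T, T, T]
r4 m[E→φ1] = [T, T, F, T]
r4 m[R→φ0] = [F, F, T, F]
r4 m[R→φ2] = [T, F, T, F]
r4 m[R→φ4] = [F, F, T, F]
r4 m[R→φ5] = [F, F, T, T]
r4 m[R→φ7] = [F, T, T, F]
r4 m[H→φ2] = [F, T, F, T]
r4 m[H→φ3] = [F, F, F, T]
r4 m[H→φ8] = [F, F, T, T]
r4 m[P→φ4] = [T, T, T, T]
r4 m[J→φ5] = [T, T, T, T]
r4 m[K→φ1] = [T, T, T, T]
r4 m[C→φ3] = [T, T, T, F]
r4 m[C→φ6] = [T, F, T, T]
r5 m[φ0→E] = [T, T, F, F]
r5 m[φ0→R] = [T, T, T, T]
r5 m[φ1→E] = [T, T, T, T]
r5 m[φ1→K] = [T, T, T, T]
r5 m[φ2→R] = [F, T, T, T]
r5 m[φ2→H] = [F, F, T, T]
r5 m[φ3→H] = [F, T, T, T]
r5 m[φ3→C] = [F, F, T, F]
r5 m[φ4→R] = [T, T, T, T]
r5 m[φ4→P] = [F, T, F, F]
r5 m[φ5→R] = [T, T, T, F]
r5 m[φ5→J] = [T, T, F, F]
r5 m[φ6→C] = [T, T, T, F]
r5 m[φ7→R] = [T, F, T, T]
r5 m[φ8→H] = [T, T, F, T]
r5 m[E→φ0] = [T, T, T, T]
r5 m[E→φ1] = [T, T, F, T]
r5 m[R→φ0] = [F, F, T, F]
r5 m[R→φ2] = [T, F, T, F]
r5 m[R→φ4] = [F, F, T, F]
r5 m[R→φ5] = [F, F, T, T]
r5 m[R→φ7] = [F, T, T, F]
r5 m[H→φ2] = [F, T, F, T]
r5 m[H→φ3] = [F, F, F, T]
r5 m[H→φ8] = [F, F, T, T]
r5 m[P→φ4] = [T, T, T, T]
r5 m[J→φ5] = [T, T, T, T]
r5 m[K→φ1] = [T, T, T, T]
r5 m[C→φ3] = [T, T, T, F]
r5 m[C→φ6] = [T, F, T, T]
r6 m[φ0→E] = [T, T, F, F]
r6 m[φ0→R] = [T, T, T, T]
r6 m[φ1→E] = [T, T, T, T]
r6 m[φ1→K] = [T, T, T, T]
r6 m[φ2→R] = [F, T, T, T]
r6 m[φ2→H] = [F, F, T, T]
r6 m[φ3→H] = [F, T, T, T]
r6 m[φ3→C] = [F, F, T, F]
r6 m[φ4→R] = [T, T, T, T]
r6 m[φ4→P] = [F, T, F, F]
r6 m[φ5→R] = [T, T, T, F]
r6 m[φ5→J] = [T, T, F, F]
r6 m[φ6→C] = [T, T, T, F]
r6 m[φ7→R] = [T, F, T, T]
r6 m[φ8→H] = [T, T, F, T]
r6 m[E→φ0] = [T, T, T, T]
r6 m[E→φ1] = [T, T, F, F]
r6 m[R→φ0] = [F, F, T, F]
r6 m[R→φ2] = [T, F, T, F]
r6 m[R→φ4] = [F, F, T, F]
r6 m[R→φ5] = [F, F, T, T]
r6 m[R→φ7] = [F, T, T, F]
r6 m[H→φ2] = [F, T, F, T]
r6 m[H→φ3] = [F, F, F, T]
r6 m[H→φ8] = [F, F, T, T]
r6 m[P→φ4] = [T, T, T, T]
r6 m[J→φ5] = [T, T, T, T]
r6 m[K→φ1] = [T, T, T, T]
r6 m[C→φ3] = [T, T, T, F]
r6 m[C→φ6] = [F, F, T, F]
r7 m[φ0→E] = [T, T, F, F]
r7 m[φ0→R] = [T, T, T, T]
r7 m[φ1→E] = [T, T, T, T]
r7 m[φ1→K] = [T, T, F, T]
r7 m[φ2→R] = [F, T, T, T]
r7 m[φ2→H] = [F, F, T, T]
r7 m[φ3→H] = [F, T, T, T]
r7 m[φ3→C] = [F, F, T, F]
r7 m[φ4→R] = [T, T, T, T]
r7 m[φ4→P] = [F, T, F, F]
r7 m[φ5→R] = [T, T, T, F]
r7 m[φ5→J] = [T, T, F, F]
r7 m[φ6→C] = [T, T, T, F]
r7 m[φ7→R] = [T, F, T, T]
r7 m[φ8→H] = [T, T, F, T]
r7 m[E→φ0] = [T, T, T, T]
r7 m[E→φ1] = [T, T, F, F]
r7 m[R→φ0] = [F, F, T, F]
r7 m[R→φ2] = [T, F, T, F]
r7 m[R→φ4] = [F, F, T, F]
r7 m[R→φ5] = [F, F, T, T]
r7 m[R→φ7] = [F, T, T, F]
r7 m[H→φ2] = [F, T, F, T]
r7 m[H→φ3] = [F, F, F, T]
r7 m[H→φ8] = [F, F, T, T]
r7 m[P→φ4] = [T, T, T, T]
r7 m[J→φ5] = [T, T, T, T]
r7 m[K→φ1] = [T, T, T, T]
r7 m[C→φ3] = [T, T, T, F]
r7 m[C→φ6] = [F, F, T, F]
r8 m[φ0→E] = [T, T, F, F]
r8 m[φ0→R] = [T, T, T, T]
r8 m[φ1→E] = [T, T, T, T]
r8 m[φ1→K] = [T, T, F, T]
r8 m[φ2→R] = [F, T, T, T]
r8 m[φ2→H] = [F, F, T, T]
r8 m[φ3→H] = [F, T, T, T]
r8 m[φ3→C] = [F, F, T, F]
r8 m[φ4→R] = [T, T, T, T]
r8 m[φ4→P] = [F, T, F, F]
r8 m[φ5→R] = [T, T, T, F]
r8 m[φ5→J] = [T, T, F, F]
r8 m[φ6→C] = [T, T, T, F]
r8 m[φ7→R] = [T, F, T, T]
r8 m[φ8→H] = [T, T, F, T]
r8 m[E→φ0] = [T, T, T, T]
r8 m[E→φ1] = [T, T, F, F]
r8 m[R→φ0] = [F, F, T, F]
r8 m[R→φ2] = [T, F, T, F]
r8 m[R→φ4] = [F, F, T, F]
r8 m[R→φ5] = [F, F, T, T]
r8 m[R→φ7] = [F, T, T, F]
r8 m[H→φ2] = [F, T, F, T]
r8 m[H→φ3] = [F, F, F, T]
r8 m[H→φ8] = [F, F, T, T]
r8 m[P→φ4] = [T, T, T, T]
r8 m[J→φ5] = [T, T, T, T]
r8 m[K→φ1] = [T, T, T, T]
r8 m[C→φ3] = [T, T, T, F]
r8 m[C→φ6] = [F, F, T, F]
fixed point reached at round 8
b[H] = ⊗ incoming = [F, F, F, T]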